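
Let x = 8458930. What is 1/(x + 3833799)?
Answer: 1/12292729 ≈ 8.1349e-8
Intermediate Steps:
1/(x + 3833799) = 1/(8458930 + 3833799) = 1/12292729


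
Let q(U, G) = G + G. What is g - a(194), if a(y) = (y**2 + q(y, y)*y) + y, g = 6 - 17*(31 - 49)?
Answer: -112790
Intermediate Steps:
q(U, G) = 2*G
g = 312 (g = 6 - 17*(-18) = 6 + 306 = 312)
a(y) = y + 3*y**2 (a(y) = (y**2 + (2*y)*y) + y = (y**2 + 2*y**2) + y = 3*y**2 + y = y + 3*y**2)
g - a(194) = 312 - 194*(1 + 3*194) = 312 - 194*(1 + 582) = 312 - 194*583 = 312 - 1*113102 = 312 - 113102 = -112790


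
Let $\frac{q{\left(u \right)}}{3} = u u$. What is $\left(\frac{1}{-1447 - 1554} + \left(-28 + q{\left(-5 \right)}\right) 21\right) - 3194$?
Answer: $- \frac{6623208}{3001} \approx -2207.0$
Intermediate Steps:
$q{\left(u \right)} = 3 u^{2}$ ($q{\left(u \right)} = 3 u u = 3 u^{2}$)
$\left(\frac{1}{-1447 - 1554} + \left(-28 + q{\left(-5 \right)}\right) 21\right) - 3194 = \left(\frac{1}{-1447 - 1554} + \left(-28 + 3 \left(-5\right)^{2}\right) 21\right) - 3194 = \left(\frac{1}{-3001} + \left(-28 + 3 \cdot 25\right) 21\right) - 3194 = \left(- \frac{1}{3001} + \left(-28 + 75\right) 21\right) - 3194 = \left(- \frac{1}{3001} + 47 \cdot 21\right) - 3194 = \left(- \frac{1}{3001} + 987\right) - 3194 = \frac{2961986}{3001} - 3194 = - \frac{6623208}{3001}$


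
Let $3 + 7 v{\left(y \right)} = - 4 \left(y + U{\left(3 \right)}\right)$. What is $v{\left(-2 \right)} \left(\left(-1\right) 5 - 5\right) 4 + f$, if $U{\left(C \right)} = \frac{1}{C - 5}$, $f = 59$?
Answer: $19$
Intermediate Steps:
$U{\left(C \right)} = \frac{1}{-5 + C}$
$v{\left(y \right)} = - \frac{1}{7} - \frac{4 y}{7}$ ($v{\left(y \right)} = - \frac{3}{7} + \frac{\left(-4\right) \left(y + \frac{1}{-5 + 3}\right)}{7} = - \frac{3}{7} + \frac{\left(-4\right) \left(y + \frac{1}{-2}\right)}{7} = - \frac{3}{7} + \frac{\left(-4\right) \left(y - \frac{1}{2}\right)}{7} = - \frac{3}{7} + \frac{\left(-4\right) \left(- \frac{1}{2} + y\right)}{7} = - \frac{3}{7} + \frac{2 - 4 y}{7} = - \frac{3}{7} - \left(- \frac{2}{7} + \frac{4 y}{7}\right) = - \frac{1}{7} - \frac{4 y}{7}$)
$v{\left(-2 \right)} \left(\left(-1\right) 5 - 5\right) 4 + f = \left(- \frac{1}{7} - - \frac{8}{7}\right) \left(\left(-1\right) 5 - 5\right) 4 + 59 = \left(- \frac{1}{7} + \frac{8}{7}\right) \left(-5 - 5\right) 4 + 59 = 1 \left(-10\right) 4 + 59 = \left(-10\right) 4 + 59 = -40 + 59 = 19$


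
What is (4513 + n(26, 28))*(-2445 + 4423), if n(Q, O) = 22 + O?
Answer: 9025614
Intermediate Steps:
(4513 + n(26, 28))*(-2445 + 4423) = (4513 + (22 + 28))*(-2445 + 4423) = (4513 + 50)*1978 = 4563*1978 = 9025614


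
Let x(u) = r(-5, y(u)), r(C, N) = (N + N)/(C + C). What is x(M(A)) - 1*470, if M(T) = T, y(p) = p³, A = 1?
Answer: -2351/5 ≈ -470.20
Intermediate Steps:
r(C, N) = N/C (r(C, N) = (2*N)/((2*C)) = (2*N)*(1/(2*C)) = N/C)
x(u) = -u³/5 (x(u) = u³/(-5) = u³*(-⅕) = -u³/5)
x(M(A)) - 1*470 = -⅕*1³ - 1*470 = -⅕*1 - 470 = -⅕ - 470 = -2351/5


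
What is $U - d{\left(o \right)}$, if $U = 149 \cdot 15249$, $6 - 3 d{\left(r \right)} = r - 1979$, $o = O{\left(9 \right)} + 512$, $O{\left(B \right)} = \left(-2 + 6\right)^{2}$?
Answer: $\frac{6814846}{3} \approx 2.2716 \cdot 10^{6}$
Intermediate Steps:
$O{\left(B \right)} = 16$ ($O{\left(B \right)} = 4^{2} = 16$)
$o = 528$ ($o = 16 + 512 = 528$)
$d{\left(r \right)} = \frac{1985}{3} - \frac{r}{3}$ ($d{\left(r \right)} = 2 - \frac{r - 1979}{3} = 2 - \frac{-1979 + r}{3} = 2 - \left(- \frac{1979}{3} + \frac{r}{3}\right) = \frac{1985}{3} - \frac{r}{3}$)
$U = 2272101$
$U - d{\left(o \right)} = 2272101 - \left(\frac{1985}{3} - 176\right) = 2272101 - \frac{1457}{3} = \frac{6814846}{3}$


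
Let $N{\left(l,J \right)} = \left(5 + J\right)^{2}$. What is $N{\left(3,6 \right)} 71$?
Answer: $8591$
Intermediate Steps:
$N{\left(3,6 \right)} 71 = \left(5 + 6\right)^{2} \cdot 71 = 11^{2} \cdot 71 = 121 \cdot 71 = 8591$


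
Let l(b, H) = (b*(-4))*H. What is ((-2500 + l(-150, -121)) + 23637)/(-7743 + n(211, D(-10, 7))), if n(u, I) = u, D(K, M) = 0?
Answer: 51463/7532 ≈ 6.8326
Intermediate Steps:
l(b, H) = -4*H*b (l(b, H) = (-4*b)*H = -4*H*b)
((-2500 + l(-150, -121)) + 23637)/(-7743 + n(211, D(-10, 7))) = ((-2500 - 4*(-121)*(-150)) + 23637)/(-7743 + 211) = ((-2500 - 72600) + 23637)/(-7532) = (-75100 + 23637)*(-1/7532) = -51463*(-1/7532) = 51463/7532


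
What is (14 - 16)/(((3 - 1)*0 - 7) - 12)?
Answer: 2/19 ≈ 0.10526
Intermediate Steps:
(14 - 16)/(((3 - 1)*0 - 7) - 12) = -2/((2*0 - 7) - 12) = -2/((0 - 7) - 12) = -2/(-7 - 12) = -2/(-19) = -2*(-1/19) = 2/19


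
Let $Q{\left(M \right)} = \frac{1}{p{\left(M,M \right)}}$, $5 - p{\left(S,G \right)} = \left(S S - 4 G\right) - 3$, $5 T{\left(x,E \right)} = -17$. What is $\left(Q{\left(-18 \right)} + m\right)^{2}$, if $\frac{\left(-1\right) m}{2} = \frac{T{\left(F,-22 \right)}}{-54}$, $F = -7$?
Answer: $\frac{45306361}{2743664400} \approx 0.016513$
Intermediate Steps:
$T{\left(x,E \right)} = - \frac{17}{5}$ ($T{\left(x,E \right)} = \frac{1}{5} \left(-17\right) = - \frac{17}{5}$)
$m = - \frac{17}{135}$ ($m = - 2 \left(- \frac{17}{5 \left(-54\right)}\right) = - 2 \left(\left(- \frac{17}{5}\right) \left(- \frac{1}{54}\right)\right) = \left(-2\right) \frac{17}{270} = - \frac{17}{135} \approx -0.12593$)
$p{\left(S,G \right)} = 8 - S^{2} + 4 G$ ($p{\left(S,G \right)} = 5 - \left(\left(S S - 4 G\right) - 3\right) = 5 - \left(\left(S^{2} - 4 G\right) - 3\right) = 5 - \left(-3 + S^{2} - 4 G\right) = 5 + \left(3 - S^{2} + 4 G\right) = 8 - S^{2} + 4 G$)
$Q{\left(M \right)} = \frac{1}{8 - M^{2} + 4 M}$
$\left(Q{\left(-18 \right)} + m\right)^{2} = \left(\frac{1}{8 - \left(-18\right)^{2} + 4 \left(-18\right)} - \frac{17}{135}\right)^{2} = \left(\frac{1}{8 - 324 - 72} - \frac{17}{135}\right)^{2} = \left(\frac{1}{-388} - \frac{17}{135}\right)^{2} = \left(- \frac{1}{388} - \frac{17}{135}\right)^{2} = \left(- \frac{6731}{52380}\right)^{2} = \frac{45306361}{2743664400}$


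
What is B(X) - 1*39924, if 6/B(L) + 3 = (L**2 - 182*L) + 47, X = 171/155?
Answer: -149218848906/3737569 ≈ -39924.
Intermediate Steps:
X = 171/155 (X = 171*(1/155) = 171/155 ≈ 1.1032)
B(L) = 6/(44 + L**2 - 182*L) (B(L) = 6/(-3 + ((L**2 - 182*L) + 47)) = 6/(-3 + (47 + L**2 - 182*L)) = 6/(44 + L**2 - 182*L))
B(X) - 1*39924 = 6/(44 + (171/155)**2 - 182*171/155) - 1*39924 = 6/(44 + 29241/24025 - 31122/155) - 39924 = 6/(-3737569/24025) - 39924 = 6*(-24025/3737569) - 39924 = -144150/3737569 - 39924 = -149218848906/3737569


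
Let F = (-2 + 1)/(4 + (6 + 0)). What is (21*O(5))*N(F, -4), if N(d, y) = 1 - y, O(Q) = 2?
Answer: 210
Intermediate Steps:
F = -⅒ (F = -1/(4 + 6) = -1/10 = -1*⅒ = -⅒ ≈ -0.10000)
(21*O(5))*N(F, -4) = (21*2)*(1 - 1*(-4)) = 42*(1 + 4) = 42*5 = 210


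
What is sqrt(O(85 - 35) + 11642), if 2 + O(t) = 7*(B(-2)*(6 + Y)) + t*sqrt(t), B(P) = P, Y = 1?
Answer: sqrt(11542 + 250*sqrt(2)) ≈ 109.07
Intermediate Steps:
O(t) = -100 + t**(3/2) (O(t) = -2 + (7*(-2*(6 + 1)) + t*sqrt(t)) = -2 + (7*(-2*7) + t**(3/2)) = -2 + (7*(-14) + t**(3/2)) = -2 + (-98 + t**(3/2)) = -100 + t**(3/2))
sqrt(O(85 - 35) + 11642) = sqrt((-100 + (85 - 35)**(3/2)) + 11642) = sqrt((-100 + 50**(3/2)) + 11642) = sqrt((-100 + 250*sqrt(2)) + 11642) = sqrt(11542 + 250*sqrt(2))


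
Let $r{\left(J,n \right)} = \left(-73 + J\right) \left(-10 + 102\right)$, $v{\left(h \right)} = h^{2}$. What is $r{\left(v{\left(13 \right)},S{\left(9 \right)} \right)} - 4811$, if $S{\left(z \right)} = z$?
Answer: $4021$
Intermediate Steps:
$r{\left(J,n \right)} = -6716 + 92 J$ ($r{\left(J,n \right)} = \left(-73 + J\right) 92 = -6716 + 92 J$)
$r{\left(v{\left(13 \right)},S{\left(9 \right)} \right)} - 4811 = \left(-6716 + 92 \cdot 13^{2}\right) - 4811 = \left(-6716 + 92 \cdot 169\right) - 4811 = \left(-6716 + 15548\right) - 4811 = 8832 - 4811 = 4021$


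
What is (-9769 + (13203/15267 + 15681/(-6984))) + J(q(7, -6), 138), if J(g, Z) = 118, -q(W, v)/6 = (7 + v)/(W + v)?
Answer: -114353604667/11847192 ≈ -9652.4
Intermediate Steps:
q(W, v) = -6*(7 + v)/(W + v)
(-9769 + (13203/15267 + 15681/(-6984))) + J(q(7, -6), 138) = (-9769 + (13203/15267 + 15681/(-6984))) + 118 = (-9769 + (13203*(1/15267) + 15681*(-1/6984))) + 118 = (-9769 + (4401/5089 - 5227/2328)) + 118 = (-9769 - 16354675/11847192) + 118 = -115751573323/11847192 + 118 = -114353604667/11847192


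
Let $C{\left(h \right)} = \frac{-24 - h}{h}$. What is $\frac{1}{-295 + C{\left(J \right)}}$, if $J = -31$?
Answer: $- \frac{31}{9152} \approx -0.0033872$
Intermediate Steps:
$C{\left(h \right)} = \frac{-24 - h}{h}$
$\frac{1}{-295 + C{\left(J \right)}} = \frac{1}{-295 + \frac{-24 - -31}{-31}} = \frac{1}{-295 - \frac{-24 + 31}{31}} = \frac{1}{-295 - \frac{7}{31}} = \frac{1}{- \frac{9152}{31}} = - \frac{31}{9152}$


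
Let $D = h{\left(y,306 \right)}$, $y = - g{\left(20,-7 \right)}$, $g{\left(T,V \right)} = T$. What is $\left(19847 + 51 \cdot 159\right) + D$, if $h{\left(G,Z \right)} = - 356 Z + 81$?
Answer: $-80899$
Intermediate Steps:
$y = -20$ ($y = \left(-1\right) 20 = -20$)
$h{\left(G,Z \right)} = 81 - 356 Z$
$D = -108855$ ($D = 81 - 108936 = -108855$)
$\left(19847 + 51 \cdot 159\right) + D = \left(19847 + 51 \cdot 159\right) - 108855 = \left(19847 + 8109\right) - 108855 = 27956 - 108855 = -80899$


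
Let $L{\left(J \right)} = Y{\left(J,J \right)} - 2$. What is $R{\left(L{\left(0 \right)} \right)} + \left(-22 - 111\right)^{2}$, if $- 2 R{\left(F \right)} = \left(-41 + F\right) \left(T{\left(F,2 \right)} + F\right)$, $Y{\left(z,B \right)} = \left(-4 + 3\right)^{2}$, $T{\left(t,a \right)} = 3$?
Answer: $17731$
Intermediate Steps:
$Y{\left(z,B \right)} = 1$ ($Y{\left(z,B \right)} = \left(-1\right)^{2} = 1$)
$L{\left(J \right)} = -1$ ($L{\left(J \right)} = 1 - 2 = -1$)
$R{\left(F \right)} = - \frac{\left(-41 + F\right) \left(3 + F\right)}{2}$
$R{\left(L{\left(0 \right)} \right)} + \left(-22 - 111\right)^{2} = \left(\frac{123}{2} + 19 \left(-1\right) - \frac{\left(-1\right)^{2}}{2}\right) + \left(-22 - 111\right)^{2} = \left(\frac{123}{2} - 19 - \frac{1}{2}\right) + \left(-133\right)^{2} = \left(\frac{123}{2} - 19 - \frac{1}{2}\right) + 17689 = 42 + 17689 = 17731$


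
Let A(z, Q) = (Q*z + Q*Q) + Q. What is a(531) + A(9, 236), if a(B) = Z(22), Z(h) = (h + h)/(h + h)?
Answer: 58057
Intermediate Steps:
Z(h) = 1 (Z(h) = (2*h)/((2*h)) = (2*h)*(1/(2*h)) = 1)
a(B) = 1
A(z, Q) = Q + Q**2 + Q*z (A(z, Q) = (Q*z + Q**2) + Q = (Q**2 + Q*z) + Q = Q + Q**2 + Q*z)
a(531) + A(9, 236) = 1 + 236*(1 + 236 + 9) = 1 + 236*246 = 1 + 58056 = 58057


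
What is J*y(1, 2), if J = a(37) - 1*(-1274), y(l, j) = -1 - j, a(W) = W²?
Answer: -7929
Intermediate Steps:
J = 2643 (J = 37² - 1*(-1274) = 1369 + 1274 = 2643)
J*y(1, 2) = 2643*(-1 - 1*2) = 2643*(-1 - 2) = 2643*(-3) = -7929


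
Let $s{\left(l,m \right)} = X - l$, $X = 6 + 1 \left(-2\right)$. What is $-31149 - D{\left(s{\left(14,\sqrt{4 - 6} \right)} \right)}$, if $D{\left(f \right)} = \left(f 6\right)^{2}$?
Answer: $-34749$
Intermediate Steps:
$X = 4$ ($X = 6 - 2 = 4$)
$s{\left(l,m \right)} = 4 - l$
$D{\left(f \right)} = 36 f^{2}$ ($D{\left(f \right)} = \left(6 f\right)^{2} = 36 f^{2}$)
$-31149 - D{\left(s{\left(14,\sqrt{4 - 6} \right)} \right)} = -31149 - 36 \left(4 - 14\right)^{2} = -31149 - 36 \left(-10\right)^{2} = -31149 - 36 \cdot 100 = -31149 - 3600 = -34749$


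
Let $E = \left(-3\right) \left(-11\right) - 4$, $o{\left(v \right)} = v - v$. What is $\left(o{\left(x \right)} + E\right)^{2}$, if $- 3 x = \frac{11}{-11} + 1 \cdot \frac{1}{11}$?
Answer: $841$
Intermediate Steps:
$x = \frac{10}{33}$ ($x = - \frac{\frac{11}{-11} + 1 \cdot \frac{1}{11}}{3} = - \frac{11 \left(- \frac{1}{11}\right) + 1 \cdot \frac{1}{11}}{3} = - \frac{-1 + \frac{1}{11}}{3} = \left(- \frac{1}{3}\right) \left(- \frac{10}{11}\right) = \frac{10}{33} \approx 0.30303$)
$o{\left(v \right)} = 0$
$E = 29$ ($E = 33 - 4 = 29$)
$\left(o{\left(x \right)} + E\right)^{2} = \left(0 + 29\right)^{2} = 29^{2} = 841$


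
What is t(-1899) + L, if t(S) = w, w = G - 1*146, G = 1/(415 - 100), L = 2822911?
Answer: 889170976/315 ≈ 2.8228e+6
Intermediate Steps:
G = 1/315 ≈ 0.0031746
w = -45989/315 (w = 1/315 - 1*146 = 1/315 - 146 = -45989/315 ≈ -146.00)
t(S) = -45989/315
t(-1899) + L = -45989/315 + 2822911 = 889170976/315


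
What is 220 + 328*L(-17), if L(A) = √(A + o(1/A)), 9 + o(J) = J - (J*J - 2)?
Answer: 220 + 328*I*√6954/17 ≈ 220.0 + 1608.9*I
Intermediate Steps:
o(J) = -7 + J - J² (o(J) = -9 + (J - (J*J - 2)) = -9 + (J - (J² - 2)) = -9 + (J - (-2 + J²)) = -9 + (J + (2 - J²)) = -9 + (2 + J - J²) = -7 + J - J²)
L(A) = √(-7 + A + 1/A - 1/A²) (L(A) = √(A + (-7 + 1/A - (1/A)²)) = √(A + (-7 + 1/A - 1/A²)) = √(-7 + A + 1/A - 1/A²))
220 + 328*L(-17) = 220 + 328*√(-7 - 17 + 1/(-17) - 1/(-17)²) = 220 + 328*√(-7 - 17 - 1/17 - 1*1/289) = 220 + 328*√(-7 - 17 - 1/17 - 1/289) = 220 + 328*√(-6954/289) = 220 + 328*(I*√6954/17) = 220 + 328*I*√6954/17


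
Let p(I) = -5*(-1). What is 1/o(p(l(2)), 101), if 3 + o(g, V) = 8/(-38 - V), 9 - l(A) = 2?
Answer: -139/425 ≈ -0.32706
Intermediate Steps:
l(A) = 7 (l(A) = 9 - 1*2 = 9 - 2 = 7)
p(I) = 5
o(g, V) = -3 + 8/(-38 - V)
1/o(p(l(2)), 101) = 1/((-122 - 3*101)/(38 + 101)) = 1/((-122 - 303)/139) = 1/((1/139)*(-425)) = 1/(-425/139) = -139/425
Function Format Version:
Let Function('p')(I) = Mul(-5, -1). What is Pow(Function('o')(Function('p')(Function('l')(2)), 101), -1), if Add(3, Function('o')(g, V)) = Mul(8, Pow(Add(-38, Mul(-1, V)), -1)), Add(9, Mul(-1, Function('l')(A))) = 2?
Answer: Rational(-139, 425) ≈ -0.32706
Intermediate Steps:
Function('l')(A) = 7 (Function('l')(A) = Add(9, Mul(-1, 2)) = Add(9, -2) = 7)
Function('p')(I) = 5
Function('o')(g, V) = Add(-3, Mul(8, Pow(Add(-38, Mul(-1, V)), -1)))
Pow(Function('o')(Function('p')(Function('l')(2)), 101), -1) = Pow(Mul(Pow(Add(38, 101), -1), Add(-122, Mul(-3, 101))), -1) = Pow(Mul(Pow(139, -1), Add(-122, -303)), -1) = Pow(Mul(Rational(1, 139), -425), -1) = Pow(Rational(-425, 139), -1) = Rational(-139, 425)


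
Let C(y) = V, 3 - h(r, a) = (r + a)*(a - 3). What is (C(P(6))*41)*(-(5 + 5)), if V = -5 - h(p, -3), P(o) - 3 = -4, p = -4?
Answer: -13940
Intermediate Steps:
P(o) = -1 (P(o) = 3 - 4 = -1)
h(r, a) = 3 - (-3 + a)*(a + r) (h(r, a) = 3 - (r + a)*(a - 3) = 3 - (a + r)*(-3 + a) = 3 - (-3 + a)*(a + r))
V = 34 (V = -5 - (3 - 1*(-3)² + 3*(-3) + 3*(-4) - 1*(-3)*(-4)) = -5 - (3 - 1*9 - 9 - 12 - 12) = -5 - (3 - 9 - 9 - 12 - 12) = -5 - 1*(-39) = -5 + 39 = 34)
C(y) = 34
(C(P(6))*41)*(-(5 + 5)) = (34*41)*(-(5 + 5)) = 1394*(-1*10) = 1394*(-10) = -13940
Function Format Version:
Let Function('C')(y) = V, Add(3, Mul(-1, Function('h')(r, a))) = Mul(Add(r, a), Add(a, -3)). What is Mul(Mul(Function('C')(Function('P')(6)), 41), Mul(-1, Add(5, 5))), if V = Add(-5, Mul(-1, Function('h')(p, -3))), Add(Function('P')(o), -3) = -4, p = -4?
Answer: -13940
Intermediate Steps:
Function('P')(o) = -1 (Function('P')(o) = Add(3, -4) = -1)
Function('h')(r, a) = Add(3, Mul(-1, Add(-3, a), Add(a, r))) (Function('h')(r, a) = Add(3, Mul(-1, Mul(Add(r, a), Add(a, -3)))) = Add(3, Mul(-1, Mul(Add(a, r), Add(-3, a)))) = Add(3, Mul(-1, Mul(Add(-3, a), Add(a, r)))) = Add(3, Mul(-1, Add(-3, a), Add(a, r))))
V = 34 (V = Add(-5, Mul(-1, Add(3, Mul(-1, Pow(-3, 2)), Mul(3, -3), Mul(3, -4), Mul(-1, -3, -4)))) = Add(-5, Mul(-1, Add(3, Mul(-1, 9), -9, -12, -12))) = Add(-5, Mul(-1, Add(3, -9, -9, -12, -12))) = Add(-5, Mul(-1, -39)) = Add(-5, 39) = 34)
Function('C')(y) = 34
Mul(Mul(Function('C')(Function('P')(6)), 41), Mul(-1, Add(5, 5))) = Mul(Mul(34, 41), Mul(-1, Add(5, 5))) = Mul(1394, Mul(-1, 10)) = Mul(1394, -10) = -13940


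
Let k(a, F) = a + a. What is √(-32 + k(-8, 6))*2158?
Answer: 8632*I*√3 ≈ 14951.0*I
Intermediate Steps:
k(a, F) = 2*a
√(-32 + k(-8, 6))*2158 = √(-32 + 2*(-8))*2158 = √(-32 - 16)*2158 = √(-48)*2158 = (4*I*√3)*2158 = 8632*I*√3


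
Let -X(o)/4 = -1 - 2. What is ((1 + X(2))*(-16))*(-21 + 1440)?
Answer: -295152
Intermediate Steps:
X(o) = 12 (X(o) = -4*(-1 - 2) = -4*(-3) = 12)
((1 + X(2))*(-16))*(-21 + 1440) = ((1 + 12)*(-16))*(-21 + 1440) = (13*(-16))*1419 = -208*1419 = -295152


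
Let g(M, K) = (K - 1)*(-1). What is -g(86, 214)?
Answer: 213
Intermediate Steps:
g(M, K) = 1 - K (g(M, K) = (-1 + K)*(-1) = 1 - K)
-g(86, 214) = -(1 - 1*214) = -(1 - 214) = -1*(-213) = 213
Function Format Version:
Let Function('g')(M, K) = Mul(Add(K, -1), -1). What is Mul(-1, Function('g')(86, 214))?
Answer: 213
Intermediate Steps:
Function('g')(M, K) = Add(1, Mul(-1, K)) (Function('g')(M, K) = Mul(Add(-1, K), -1) = Add(1, Mul(-1, K)))
Mul(-1, Function('g')(86, 214)) = Mul(-1, Add(1, Mul(-1, 214))) = Mul(-1, Add(1, -214)) = Mul(-1, -213) = 213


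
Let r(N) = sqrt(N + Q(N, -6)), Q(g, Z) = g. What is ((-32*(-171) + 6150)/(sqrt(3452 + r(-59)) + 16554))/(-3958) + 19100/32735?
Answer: 3820/6547 - 5811/(1979*(16554 + sqrt(3452 + I*sqrt(118)))) ≈ 0.5833 + 9.8355e-10*I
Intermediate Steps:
r(N) = sqrt(2)*sqrt(N) (r(N) = sqrt(N + N) = sqrt(2*N) = sqrt(2)*sqrt(N))
((-32*(-171) + 6150)/(sqrt(3452 + r(-59)) + 16554))/(-3958) + 19100/32735 = ((-32*(-171) + 6150)/(sqrt(3452 + sqrt(2)*sqrt(-59)) + 16554))/(-3958) + 19100/32735 = ((5472 + 6150)/(sqrt(3452 + sqrt(2)*(I*sqrt(59))) + 16554))*(-1/3958) + 19100*(1/32735) = (11622/(sqrt(3452 + I*sqrt(118)) + 16554))*(-1/3958) + 3820/6547 = (11622/(16554 + sqrt(3452 + I*sqrt(118))))*(-1/3958) + 3820/6547 = -5811/(1979*(16554 + sqrt(3452 + I*sqrt(118)))) + 3820/6547 = 3820/6547 - 5811/(1979*(16554 + sqrt(3452 + I*sqrt(118))))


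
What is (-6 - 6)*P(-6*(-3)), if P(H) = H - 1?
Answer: -204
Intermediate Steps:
P(H) = -1 + H
(-6 - 6)*P(-6*(-3)) = (-6 - 6)*(-1 - 6*(-3)) = -12*(-1 + 18) = -12*17 = -204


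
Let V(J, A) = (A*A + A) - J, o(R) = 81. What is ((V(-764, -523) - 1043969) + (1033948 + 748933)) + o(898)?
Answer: 1012763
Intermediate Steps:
V(J, A) = A + A**2 - J (V(J, A) = (A**2 + A) - J = (A + A**2) - J = A + A**2 - J)
((V(-764, -523) - 1043969) + (1033948 + 748933)) + o(898) = (((-523 + (-523)**2 - 1*(-764)) - 1043969) + (1033948 + 748933)) + 81 = (((-523 + 273529 + 764) - 1043969) + 1782881) + 81 = ((273770 - 1043969) + 1782881) + 81 = (-770199 + 1782881) + 81 = 1012682 + 81 = 1012763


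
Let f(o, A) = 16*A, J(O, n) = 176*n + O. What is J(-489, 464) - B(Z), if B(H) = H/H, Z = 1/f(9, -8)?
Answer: 81174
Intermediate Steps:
J(O, n) = O + 176*n
Z = -1/128 (Z = 1/(16*(-8)) = 1/(-128) = -1/128 ≈ -0.0078125)
B(H) = 1
J(-489, 464) - B(Z) = (-489 + 176*464) - 1*1 = (-489 + 81664) - 1 = 81175 - 1 = 81174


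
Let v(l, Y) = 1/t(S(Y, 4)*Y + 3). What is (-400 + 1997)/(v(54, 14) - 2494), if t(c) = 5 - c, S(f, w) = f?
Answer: -309818/483837 ≈ -0.64034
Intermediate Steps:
v(l, Y) = 1/(2 - Y²) (v(l, Y) = 1/(5 - (Y*Y + 3)) = 1/(5 - (Y² + 3)) = 1/(5 - (3 + Y²)) = 1/(5 + (-3 - Y²)) = 1/(2 - Y²))
(-400 + 1997)/(v(54, 14) - 2494) = (-400 + 1997)/(-1/(-2 + 14²) - 2494) = 1597/(-1/(-2 + 196) - 2494) = 1597/(-1/194 - 2494) = 1597/(-483837/194) = 1597*(-194/483837) = -309818/483837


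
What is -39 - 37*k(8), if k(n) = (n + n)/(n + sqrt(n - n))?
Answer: -113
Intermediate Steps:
k(n) = 2 (k(n) = (2*n)/(n + sqrt(0)) = (2*n)/(n + 0) = (2*n)/n = 2)
-39 - 37*k(8) = -39 - 37*2 = -39 - 74 = -113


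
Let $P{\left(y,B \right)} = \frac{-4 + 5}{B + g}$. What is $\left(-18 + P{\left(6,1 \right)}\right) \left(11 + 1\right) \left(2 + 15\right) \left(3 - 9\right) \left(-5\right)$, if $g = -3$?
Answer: $-113220$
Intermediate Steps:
$P{\left(y,B \right)} = \frac{1}{-3 + B}$ ($P{\left(y,B \right)} = \frac{-4 + 5}{B - 3} = 1 \frac{1}{-3 + B} = \frac{1}{-3 + B}$)
$\left(-18 + P{\left(6,1 \right)}\right) \left(11 + 1\right) \left(2 + 15\right) \left(3 - 9\right) \left(-5\right) = \left(-18 + \frac{1}{-3 + 1}\right) \left(11 + 1\right) \left(2 + 15\right) \left(3 - 9\right) \left(-5\right) = \left(-18 + \frac{1}{-2}\right) 12 \cdot 17 \left(-6\right) \left(-5\right) = \left(-18 - \frac{1}{2}\right) 12 \left(-102\right) \left(-5\right) = \left(- \frac{37}{2}\right) 12 \left(-102\right) \left(-5\right) = \left(-222\right) \left(-102\right) \left(-5\right) = 22644 \left(-5\right) = -113220$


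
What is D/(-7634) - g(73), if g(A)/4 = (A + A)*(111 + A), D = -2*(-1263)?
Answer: -410160815/3817 ≈ -1.0746e+5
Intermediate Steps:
D = 2526
g(A) = 8*A*(111 + A) (g(A) = 4*((A + A)*(111 + A)) = 4*((2*A)*(111 + A)) = 4*(2*A*(111 + A)) = 8*A*(111 + A))
D/(-7634) - g(73) = 2526/(-7634) - 8*73*(111 + 73) = 2526*(-1/7634) - 8*73*184 = -1263/3817 - 1*107456 = -1263/3817 - 107456 = -410160815/3817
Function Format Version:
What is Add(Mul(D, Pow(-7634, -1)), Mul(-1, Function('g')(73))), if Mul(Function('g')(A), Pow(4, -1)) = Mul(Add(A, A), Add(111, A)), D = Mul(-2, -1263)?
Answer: Rational(-410160815, 3817) ≈ -1.0746e+5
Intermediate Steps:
D = 2526
Function('g')(A) = Mul(8, A, Add(111, A)) (Function('g')(A) = Mul(4, Mul(Add(A, A), Add(111, A))) = Mul(4, Mul(Mul(2, A), Add(111, A))) = Mul(4, Mul(2, A, Add(111, A))) = Mul(8, A, Add(111, A)))
Add(Mul(D, Pow(-7634, -1)), Mul(-1, Function('g')(73))) = Add(Mul(2526, Pow(-7634, -1)), Mul(-1, Mul(8, 73, Add(111, 73)))) = Add(Mul(2526, Rational(-1, 7634)), Mul(-1, Mul(8, 73, 184))) = Add(Rational(-1263, 3817), Mul(-1, 107456)) = Add(Rational(-1263, 3817), -107456) = Rational(-410160815, 3817)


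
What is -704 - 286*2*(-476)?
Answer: 271568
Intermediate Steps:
-704 - 286*2*(-476) = -704 - 572*(-476) = -704 + 272272 = 271568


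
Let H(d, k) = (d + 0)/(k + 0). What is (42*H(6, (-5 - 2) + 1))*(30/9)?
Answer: -140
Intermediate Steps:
H(d, k) = d/k
(42*H(6, (-5 - 2) + 1))*(30/9) = (42*(6/((-5 - 2) + 1)))*(30/9) = (42*(6/(-7 + 1)))*(30*(⅑)) = (42*(6/(-6)))*(10/3) = (42*(6*(-⅙)))*(10/3) = (42*(-1))*(10/3) = -42*10/3 = -140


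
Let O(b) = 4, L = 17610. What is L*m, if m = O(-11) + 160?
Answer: 2888040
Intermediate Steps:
m = 164 (m = 4 + 160 = 164)
L*m = 17610*164 = 2888040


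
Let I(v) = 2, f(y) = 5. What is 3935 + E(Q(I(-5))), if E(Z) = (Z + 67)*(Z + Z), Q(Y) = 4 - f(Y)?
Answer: 3803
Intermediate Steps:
Q(Y) = -1 (Q(Y) = 4 - 1*5 = 4 - 5 = -1)
E(Z) = 2*Z*(67 + Z) (E(Z) = (67 + Z)*(2*Z) = 2*Z*(67 + Z))
3935 + E(Q(I(-5))) = 3935 + 2*(-1)*(67 - 1) = 3935 + 2*(-1)*66 = 3935 - 132 = 3803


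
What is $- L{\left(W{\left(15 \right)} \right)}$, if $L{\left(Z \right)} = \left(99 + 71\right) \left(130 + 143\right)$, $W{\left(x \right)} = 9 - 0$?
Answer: $-46410$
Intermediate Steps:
$W{\left(x \right)} = 9$ ($W{\left(x \right)} = 9 + 0 = 9$)
$L{\left(Z \right)} = 46410$ ($L{\left(Z \right)} = 170 \cdot 273 = 46410$)
$- L{\left(W{\left(15 \right)} \right)} = \left(-1\right) 46410 = -46410$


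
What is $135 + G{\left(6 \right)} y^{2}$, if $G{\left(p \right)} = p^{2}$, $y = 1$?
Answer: $171$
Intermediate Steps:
$135 + G{\left(6 \right)} y^{2} = 135 + 6^{2} \cdot 1^{2} = 135 + 36 \cdot 1 = 135 + 36 = 171$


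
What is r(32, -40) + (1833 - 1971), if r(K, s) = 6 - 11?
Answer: -143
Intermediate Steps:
r(K, s) = -5
r(32, -40) + (1833 - 1971) = -5 + (1833 - 1971) = -5 - 138 = -143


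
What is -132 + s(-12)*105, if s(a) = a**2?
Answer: 14988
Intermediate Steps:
-132 + s(-12)*105 = -132 + (-12)**2*105 = -132 + 144*105 = -132 + 15120 = 14988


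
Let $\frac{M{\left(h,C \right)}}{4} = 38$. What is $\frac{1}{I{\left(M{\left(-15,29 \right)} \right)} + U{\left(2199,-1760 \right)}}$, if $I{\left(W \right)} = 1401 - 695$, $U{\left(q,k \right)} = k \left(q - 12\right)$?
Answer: $- \frac{1}{3848414} \approx -2.5985 \cdot 10^{-7}$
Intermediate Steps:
$U{\left(q,k \right)} = k \left(-12 + q\right)$
$M{\left(h,C \right)} = 152$ ($M{\left(h,C \right)} = 4 \cdot 38 = 152$)
$I{\left(W \right)} = 706$ ($I{\left(W \right)} = 1401 - 695 = 706$)
$\frac{1}{I{\left(M{\left(-15,29 \right)} \right)} + U{\left(2199,-1760 \right)}} = \frac{1}{706 - 1760 \left(-12 + 2199\right)} = \frac{1}{706 - 3849120} = \frac{1}{-3848414} = - \frac{1}{3848414}$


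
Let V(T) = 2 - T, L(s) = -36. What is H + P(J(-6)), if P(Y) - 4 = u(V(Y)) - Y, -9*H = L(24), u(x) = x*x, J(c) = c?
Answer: 78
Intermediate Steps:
u(x) = x²
H = 4 (H = -⅑*(-36) = 4)
P(Y) = 4 + (2 - Y)² - Y (P(Y) = 4 + ((2 - Y)² - Y) = 4 + (2 - Y)² - Y)
H + P(J(-6)) = 4 + (4 + (-2 - 6)² - 1*(-6)) = 4 + (4 + (-8)² + 6) = 4 + (4 + 64 + 6) = 4 + 74 = 78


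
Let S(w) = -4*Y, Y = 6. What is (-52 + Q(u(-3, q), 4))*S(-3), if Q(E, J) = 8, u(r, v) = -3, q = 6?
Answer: 1056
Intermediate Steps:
S(w) = -24 (S(w) = -4*6 = -24)
(-52 + Q(u(-3, q), 4))*S(-3) = (-52 + 8)*(-24) = -44*(-24) = 1056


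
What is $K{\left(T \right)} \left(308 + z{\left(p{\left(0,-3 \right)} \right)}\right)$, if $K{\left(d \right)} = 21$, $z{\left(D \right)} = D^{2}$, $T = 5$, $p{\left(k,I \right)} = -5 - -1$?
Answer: $6804$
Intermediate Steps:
$p{\left(k,I \right)} = -4$ ($p{\left(k,I \right)} = -5 + 1 = -4$)
$K{\left(T \right)} \left(308 + z{\left(p{\left(0,-3 \right)} \right)}\right) = 21 \left(308 + \left(-4\right)^{2}\right) = 21 \left(308 + 16\right) = 21 \cdot 324 = 6804$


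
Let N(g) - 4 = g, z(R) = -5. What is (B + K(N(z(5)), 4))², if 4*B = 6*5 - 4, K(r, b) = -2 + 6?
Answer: 441/4 ≈ 110.25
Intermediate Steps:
N(g) = 4 + g
K(r, b) = 4
B = 13/2 (B = (6*5 - 4)/4 = (30 - 4)/4 = (¼)*26 = 13/2 ≈ 6.5000)
(B + K(N(z(5)), 4))² = (13/2 + 4)² = (21/2)² = 441/4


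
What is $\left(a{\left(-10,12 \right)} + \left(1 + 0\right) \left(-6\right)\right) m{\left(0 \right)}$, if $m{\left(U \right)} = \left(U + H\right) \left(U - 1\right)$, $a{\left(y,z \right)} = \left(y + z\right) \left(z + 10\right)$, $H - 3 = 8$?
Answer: $-418$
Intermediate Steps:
$H = 11$ ($H = 3 + 8 = 11$)
$a{\left(y,z \right)} = \left(10 + z\right) \left(y + z\right)$ ($a{\left(y,z \right)} = \left(y + z\right) \left(10 + z\right) = \left(10 + z\right) \left(y + z\right)$)
$m{\left(U \right)} = \left(-1 + U\right) \left(11 + U\right)$ ($m{\left(U \right)} = \left(U + 11\right) \left(U - 1\right) = \left(11 + U\right) \left(-1 + U\right) = \left(-1 + U\right) \left(11 + U\right)$)
$\left(a{\left(-10,12 \right)} + \left(1 + 0\right) \left(-6\right)\right) m{\left(0 \right)} = \left(\left(12^{2} + 10 \left(-10\right) + 10 \cdot 12 - 120\right) + \left(1 + 0\right) \left(-6\right)\right) \left(-11 + 0^{2} + 10 \cdot 0\right) = \left(\left(144 - 100 + 120 - 120\right) + 1 \left(-6\right)\right) \left(-11 + 0 + 0\right) = \left(44 - 6\right) \left(-11\right) = 38 \left(-11\right) = -418$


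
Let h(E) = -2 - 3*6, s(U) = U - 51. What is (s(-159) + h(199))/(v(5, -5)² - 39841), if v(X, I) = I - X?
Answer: 230/39741 ≈ 0.0057875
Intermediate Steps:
s(U) = -51 + U
h(E) = -20 (h(E) = -2 - 18 = -20)
(s(-159) + h(199))/(v(5, -5)² - 39841) = ((-51 - 159) - 20)/((-5 - 1*5)² - 39841) = (-210 - 20)/((-5 - 5)² - 39841) = -230/((-10)² - 39841) = -230/(100 - 39841) = -230/(-39741) = -230*(-1/39741) = 230/39741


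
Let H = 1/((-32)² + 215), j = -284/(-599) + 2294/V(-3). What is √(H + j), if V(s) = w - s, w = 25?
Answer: √3705150369318/212046 ≈ 9.0776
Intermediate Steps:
V(s) = 25 - s
j = 691029/8386 (j = -284/(-599) + 2294/(25 - 1*(-3)) = -284*(-1/599) + 2294/(25 + 3) = 284/599 + 2294/28 = 284/599 + 2294*(1/28) = 284/599 + 1147/14 = 691029/8386 ≈ 82.403)
H = 1/1239 (H = 1/(1024 + 215) = 1/1239 ≈ 0.00080710)
√(H + j) = √(1/1239 + 691029/8386) = √(17473333/212046) = √3705150369318/212046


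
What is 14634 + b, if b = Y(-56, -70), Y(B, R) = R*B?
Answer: 18554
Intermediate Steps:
Y(B, R) = B*R
b = 3920 (b = -56*(-70) = 3920)
14634 + b = 14634 + 3920 = 18554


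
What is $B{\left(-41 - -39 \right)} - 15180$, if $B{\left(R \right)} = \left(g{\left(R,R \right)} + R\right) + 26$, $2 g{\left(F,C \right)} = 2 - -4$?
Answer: $-15153$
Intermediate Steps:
$g{\left(F,C \right)} = 3$ ($g{\left(F,C \right)} = \frac{2 - -4}{2} = \frac{2 + 4}{2} = \frac{1}{2} \cdot 6 = 3$)
$B{\left(R \right)} = 29 + R$ ($B{\left(R \right)} = \left(3 + R\right) + 26 = 29 + R$)
$B{\left(-41 - -39 \right)} - 15180 = \left(29 - 2\right) - 15180 = 27 - 15180 = -15153$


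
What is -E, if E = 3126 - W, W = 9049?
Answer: 5923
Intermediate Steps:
E = -5923 (E = 3126 - 1*9049 = 3126 - 9049 = -5923)
-E = -1*(-5923) = 5923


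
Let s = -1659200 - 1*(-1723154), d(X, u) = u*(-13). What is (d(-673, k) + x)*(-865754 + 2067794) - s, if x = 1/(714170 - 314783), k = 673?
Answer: -1400079339998226/133129 ≈ -1.0517e+10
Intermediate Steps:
d(X, u) = -13*u
x = 1/399387 ≈ 2.5038e-6
s = 63954 (s = -1659200 + 1723154 = 63954)
(d(-673, k) + x)*(-865754 + 2067794) - s = (-13*673 + 1/399387)*(-865754 + 2067794) - 1*63954 = (-8749 + 1/399387)*1202040 - 63954 = -3494236862/399387*1202040 - 63954 = -1400070825866160/133129 - 63954 = -1400079339998226/133129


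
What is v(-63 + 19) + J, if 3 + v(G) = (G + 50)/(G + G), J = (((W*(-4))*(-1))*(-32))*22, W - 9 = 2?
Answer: -1363079/44 ≈ -30979.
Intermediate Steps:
W = 11 (W = 9 + 2 = 11)
J = -30976 (J = (((11*(-4))*(-1))*(-32))*22 = (-44*(-1)*(-32))*22 = (44*(-32))*22 = -1408*22 = -30976)
v(G) = -3 + (50 + G)/(2*G) (v(G) = -3 + (G + 50)/(G + G) = -3 + (50 + G)/((2*G)) = -3 + (50 + G)*(1/(2*G)) = -3 + (50 + G)/(2*G))
v(-63 + 19) + J = (-5/2 + 25/(-63 + 19)) - 30976 = (-5/2 + 25/(-44)) - 30976 = (-5/2 + 25*(-1/44)) - 30976 = (-5/2 - 25/44) - 30976 = -135/44 - 30976 = -1363079/44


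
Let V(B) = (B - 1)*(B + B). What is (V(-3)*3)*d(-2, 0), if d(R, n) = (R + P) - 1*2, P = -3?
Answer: -504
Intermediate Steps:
d(R, n) = -5 + R (d(R, n) = (R - 3) - 1*2 = (-3 + R) - 2 = -5 + R)
V(B) = 2*B*(-1 + B) (V(B) = (-1 + B)*(2*B) = 2*B*(-1 + B))
(V(-3)*3)*d(-2, 0) = ((2*(-3)*(-1 - 3))*3)*(-5 - 2) = ((2*(-3)*(-4))*3)*(-7) = (24*3)*(-7) = 72*(-7) = -504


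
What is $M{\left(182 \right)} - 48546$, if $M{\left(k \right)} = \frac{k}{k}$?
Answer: $-48545$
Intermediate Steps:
$M{\left(k \right)} = 1$
$M{\left(182 \right)} - 48546 = 1 - 48546 = -48545$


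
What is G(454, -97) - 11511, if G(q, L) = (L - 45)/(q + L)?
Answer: -4109569/357 ≈ -11511.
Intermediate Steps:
G(q, L) = (-45 + L)/(L + q)
G(454, -97) - 11511 = (-45 - 97)/(-97 + 454) - 11511 = -142/357 - 11511 = -4109569/357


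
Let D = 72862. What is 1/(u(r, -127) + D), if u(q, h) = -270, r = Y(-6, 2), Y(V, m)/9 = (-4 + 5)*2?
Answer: 1/72592 ≈ 1.3776e-5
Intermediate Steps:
Y(V, m) = 18 (Y(V, m) = 9*((-4 + 5)*2) = 9*(1*2) = 9*2 = 18)
r = 18
1/(u(r, -127) + D) = 1/(-270 + 72862) = 1/72592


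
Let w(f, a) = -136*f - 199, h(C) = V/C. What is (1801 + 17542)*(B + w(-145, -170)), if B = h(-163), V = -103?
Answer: 61549928918/163 ≈ 3.7761e+8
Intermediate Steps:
h(C) = -103/C
B = 103/163 (B = -103/(-163) = -103*(-1/163) = 103/163 ≈ 0.63190)
w(f, a) = -199 - 136*f
(1801 + 17542)*(B + w(-145, -170)) = (1801 + 17542)*(103/163 + (-199 - 136*(-145))) = 19343*(103/163 + (-199 + 19720)) = 19343*(103/163 + 19521) = 19343*(3182026/163) = 61549928918/163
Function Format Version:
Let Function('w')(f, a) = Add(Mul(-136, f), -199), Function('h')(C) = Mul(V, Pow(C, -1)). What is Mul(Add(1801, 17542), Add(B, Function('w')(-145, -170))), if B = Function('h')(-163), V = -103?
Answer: Rational(61549928918, 163) ≈ 3.7761e+8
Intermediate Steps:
Function('h')(C) = Mul(-103, Pow(C, -1))
B = Rational(103, 163) (B = Mul(-103, Pow(-163, -1)) = Mul(-103, Rational(-1, 163)) = Rational(103, 163) ≈ 0.63190)
Function('w')(f, a) = Add(-199, Mul(-136, f))
Mul(Add(1801, 17542), Add(B, Function('w')(-145, -170))) = Mul(Add(1801, 17542), Add(Rational(103, 163), Add(-199, Mul(-136, -145)))) = Mul(19343, Add(Rational(103, 163), Add(-199, 19720))) = Mul(19343, Add(Rational(103, 163), 19521)) = Mul(19343, Rational(3182026, 163)) = Rational(61549928918, 163)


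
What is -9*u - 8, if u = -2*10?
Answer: 172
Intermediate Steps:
u = -20
-9*u - 8 = -9*(-20) - 8 = 180 - 8 = 172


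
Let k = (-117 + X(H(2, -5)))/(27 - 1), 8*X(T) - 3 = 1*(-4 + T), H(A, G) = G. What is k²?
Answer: 221841/10816 ≈ 20.510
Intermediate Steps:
X(T) = -⅛ + T/8 (X(T) = 3/8 + (1*(-4 + T))/8 = 3/8 + (-4 + T)/8 = 3/8 + (-½ + T/8) = -⅛ + T/8)
k = -471/104 (k = (-117 + (-⅛ + (⅛)*(-5)))/(27 - 1) = (-117 + (-⅛ - 5/8))/26 = (-117 - ¾)*(1/26) = -471/4*1/26 = -471/104 ≈ -4.5288)
k² = (-471/104)² = 221841/10816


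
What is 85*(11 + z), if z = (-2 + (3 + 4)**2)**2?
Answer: 188700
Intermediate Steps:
z = 2209 (z = (-2 + 7**2)**2 = (-2 + 49)**2 = 47**2 = 2209)
85*(11 + z) = 85*(11 + 2209) = 85*2220 = 188700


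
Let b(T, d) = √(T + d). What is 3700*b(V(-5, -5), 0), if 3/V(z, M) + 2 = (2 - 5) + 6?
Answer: 3700*√3 ≈ 6408.6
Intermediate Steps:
V(z, M) = 3 (V(z, M) = 3/(-2 + ((2 - 5) + 6)) = 3/(-2 + (-3 + 6)) = 3/(-2 + 3) = 3/1 = 3*1 = 3)
3700*b(V(-5, -5), 0) = 3700*√(3 + 0) = 3700*√3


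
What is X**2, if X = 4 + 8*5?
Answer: 1936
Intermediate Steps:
X = 44 (X = 4 + 40 = 44)
X**2 = 44**2 = 1936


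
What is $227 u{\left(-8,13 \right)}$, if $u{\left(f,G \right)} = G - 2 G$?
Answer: $-2951$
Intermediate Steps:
$u{\left(f,G \right)} = - G$
$227 u{\left(-8,13 \right)} = 227 \left(\left(-1\right) 13\right) = 227 \left(-13\right) = -2951$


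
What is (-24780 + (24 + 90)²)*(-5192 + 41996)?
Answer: -433698336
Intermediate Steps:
(-24780 + (24 + 90)²)*(-5192 + 41996) = (-24780 + 114²)*36804 = (-24780 + 12996)*36804 = -11784*36804 = -433698336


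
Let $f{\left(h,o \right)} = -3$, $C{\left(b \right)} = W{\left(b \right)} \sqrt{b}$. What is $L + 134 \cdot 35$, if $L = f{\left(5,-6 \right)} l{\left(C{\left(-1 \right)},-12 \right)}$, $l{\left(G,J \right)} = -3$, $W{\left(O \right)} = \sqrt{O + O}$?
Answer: $4699$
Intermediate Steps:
$W{\left(O \right)} = \sqrt{2} \sqrt{O}$ ($W{\left(O \right)} = \sqrt{2 O} = \sqrt{2} \sqrt{O}$)
$C{\left(b \right)} = b \sqrt{2}$ ($C{\left(b \right)} = \sqrt{2} \sqrt{b} \sqrt{b} = b \sqrt{2}$)
$L = 9$ ($L = \left(-3\right) \left(-3\right) = 9$)
$L + 134 \cdot 35 = 9 + 134 \cdot 35 = 9 + 4690 = 4699$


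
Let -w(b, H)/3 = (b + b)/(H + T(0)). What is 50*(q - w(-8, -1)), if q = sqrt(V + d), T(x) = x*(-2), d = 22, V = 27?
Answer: 2750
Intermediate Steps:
T(x) = -2*x
w(b, H) = -6*b/H (w(b, H) = -3*(b + b)/(H - 2*0) = -3*2*b/(H + 0) = -3*2*b/H = -6*b/H)
q = 7 (q = sqrt(27 + 22) = sqrt(49) = 7)
50*(q - w(-8, -1)) = 50*(7 - (-6)*(-8)/(-1)) = 50*(7 - (-6)*(-8)*(-1)) = 50*(7 - 1*(-48)) = 50*(7 + 48) = 50*55 = 2750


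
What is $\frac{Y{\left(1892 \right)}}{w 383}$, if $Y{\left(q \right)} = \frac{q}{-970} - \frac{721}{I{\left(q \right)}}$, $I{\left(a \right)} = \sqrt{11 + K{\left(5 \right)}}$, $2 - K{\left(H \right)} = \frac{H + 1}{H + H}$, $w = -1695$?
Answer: $\frac{946}{314854725} + \frac{721 \sqrt{310}}{40249470} \approx 0.0003184$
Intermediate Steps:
$K{\left(H \right)} = 2 - \frac{1 + H}{2 H}$ ($K{\left(H \right)} = 2 - \frac{H + 1}{H + H} = 2 - \frac{1 + H}{2 H}$)
$I{\left(a \right)} = \frac{\sqrt{310}}{5}$ ($I{\left(a \right)} = \sqrt{11 + \frac{-1 + 3 \cdot 5}{2 \cdot 5}} = \sqrt{11 + \frac{1}{2} \cdot \frac{1}{5} \left(-1 + 15\right)} = \sqrt{11 + \frac{1}{2} \cdot \frac{1}{5} \cdot 14} = \sqrt{11 + \frac{7}{5}} = \sqrt{\frac{62}{5}} = \frac{\sqrt{310}}{5}$)
$Y{\left(q \right)} = - \frac{721 \sqrt{310}}{62} - \frac{q}{970}$ ($Y{\left(q \right)} = \frac{q}{-970} - \frac{721}{\frac{1}{5} \sqrt{310}} = q \left(- \frac{1}{970}\right) - 721 \frac{\sqrt{310}}{62} = - \frac{q}{970} - \frac{721 \sqrt{310}}{62} = - \frac{721 \sqrt{310}}{62} - \frac{q}{970}$)
$\frac{Y{\left(1892 \right)}}{w 383} = \frac{- \frac{721 \sqrt{310}}{62} - \frac{946}{485}}{\left(-1695\right) 383} = \frac{- \frac{721 \sqrt{310}}{62} - \frac{946}{485}}{-649185} = \left(- \frac{946}{485} - \frac{721 \sqrt{310}}{62}\right) \left(- \frac{1}{649185}\right) = \frac{946}{314854725} + \frac{721 \sqrt{310}}{40249470}$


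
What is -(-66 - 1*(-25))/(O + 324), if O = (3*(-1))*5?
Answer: 41/309 ≈ 0.13269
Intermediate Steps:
O = -15 (O = -3*5 = -15)
-(-66 - 1*(-25))/(O + 324) = -(-66 - 1*(-25))/(-15 + 324) = -(-66 + 25)/309 = -(-41)/309 = -1*(-41/309) = 41/309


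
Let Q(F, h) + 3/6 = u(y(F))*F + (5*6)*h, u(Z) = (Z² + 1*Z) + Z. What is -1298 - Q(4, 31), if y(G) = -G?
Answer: -4519/2 ≈ -2259.5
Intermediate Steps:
u(Z) = Z² + 2*Z (u(Z) = (Z² + Z) + Z = (Z + Z²) + Z = Z² + 2*Z)
Q(F, h) = -½ + 30*h - F²*(2 - F) (Q(F, h) = -½ + (((-F)*(2 - F))*F + (5*6)*h) = -½ + ((-F*(2 - F))*F + 30*h) = -½ + (-F²*(2 - F) + 30*h) = -½ + (30*h - F²*(2 - F)) = -½ + 30*h - F²*(2 - F))
-1298 - Q(4, 31) = -1298 - (-½ + 30*31 + 4²*(-2 + 4)) = -1298 - (-½ + 930 + 16*2) = -1298 - (-½ + 930 + 32) = -1298 - 1*1923/2 = -1298 - 1923/2 = -4519/2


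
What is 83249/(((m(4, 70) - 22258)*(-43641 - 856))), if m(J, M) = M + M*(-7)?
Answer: 4897/59358998 ≈ 8.2498e-5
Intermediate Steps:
m(J, M) = -6*M (m(J, M) = M - 7*M = -6*M)
83249/(((m(4, 70) - 22258)*(-43641 - 856))) = 83249/(((-6*70 - 22258)*(-43641 - 856))) = 83249/(((-420 - 22258)*(-44497))) = 83249/((-22678*(-44497))) = 83249/1009102966 = 83249*(1/1009102966) = 4897/59358998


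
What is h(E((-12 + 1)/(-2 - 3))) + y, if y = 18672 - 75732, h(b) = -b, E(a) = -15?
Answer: -57045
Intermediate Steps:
y = -57060
h(E((-12 + 1)/(-2 - 3))) + y = -1*(-15) - 57060 = 15 - 57060 = -57045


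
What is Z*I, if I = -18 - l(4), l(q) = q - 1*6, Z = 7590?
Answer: -121440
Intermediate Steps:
l(q) = -6 + q (l(q) = q - 6 = -6 + q)
I = -16 (I = -18 - (-6 + 4) = -18 - 1*(-2) = -18 + 2 = -16)
Z*I = 7590*(-16) = -121440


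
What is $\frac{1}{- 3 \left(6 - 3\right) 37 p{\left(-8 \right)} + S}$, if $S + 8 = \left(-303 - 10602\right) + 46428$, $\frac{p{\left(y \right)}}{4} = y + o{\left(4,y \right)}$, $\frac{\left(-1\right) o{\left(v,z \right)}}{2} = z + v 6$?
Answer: $\frac{1}{88795} \approx 1.1262 \cdot 10^{-5}$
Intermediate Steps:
$o{\left(v,z \right)} = - 12 v - 2 z$ ($o{\left(v,z \right)} = - 2 \left(z + v 6\right) = - 2 \left(z + 6 v\right) = - 12 v - 2 z$)
$p{\left(y \right)} = -192 - 4 y$ ($p{\left(y \right)} = 4 \left(y - \left(48 + 2 y\right)\right) = 4 \left(-48 - y\right) = -192 - 4 y$)
$S = 35515$ ($S = -8 + \left(\left(-303 - 10602\right) + 46428\right) = -8 + \left(-10905 + 46428\right) = -8 + 35523 = 35515$)
$\frac{1}{- 3 \left(6 - 3\right) 37 p{\left(-8 \right)} + S} = \frac{1}{- 3 \left(6 - 3\right) 37 \left(-192 - -32\right) + 35515} = \frac{1}{\left(-3\right) 3 \cdot 37 \left(-192 + 32\right) + 35515} = \frac{1}{\left(-9\right) 37 \left(-160\right) + 35515} = \frac{1}{\left(-333\right) \left(-160\right) + 35515} = \frac{1}{53280 + 35515} = \frac{1}{88795}$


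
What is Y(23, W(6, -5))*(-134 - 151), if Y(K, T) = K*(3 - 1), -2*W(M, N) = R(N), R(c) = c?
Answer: -13110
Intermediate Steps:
W(M, N) = -N/2
Y(K, T) = 2*K (Y(K, T) = K*2 = 2*K)
Y(23, W(6, -5))*(-134 - 151) = (2*23)*(-134 - 151) = 46*(-285) = -13110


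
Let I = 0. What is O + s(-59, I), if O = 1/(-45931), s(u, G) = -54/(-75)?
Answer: 826733/1148275 ≈ 0.71998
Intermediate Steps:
s(u, G) = 18/25 (s(u, G) = -54*(-1/75) = 18/25)
O = -1/45931 ≈ -2.1772e-5
O + s(-59, I) = -1/45931 + 18/25 = 826733/1148275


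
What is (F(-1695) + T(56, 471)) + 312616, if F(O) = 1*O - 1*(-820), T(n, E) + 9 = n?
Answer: 311788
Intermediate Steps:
T(n, E) = -9 + n
F(O) = 820 + O (F(O) = O + 820 = 820 + O)
(F(-1695) + T(56, 471)) + 312616 = ((820 - 1695) + (-9 + 56)) + 312616 = (-875 + 47) + 312616 = -828 + 312616 = 311788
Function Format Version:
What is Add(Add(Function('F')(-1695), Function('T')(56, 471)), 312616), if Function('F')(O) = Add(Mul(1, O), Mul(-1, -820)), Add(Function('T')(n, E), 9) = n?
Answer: 311788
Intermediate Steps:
Function('T')(n, E) = Add(-9, n)
Function('F')(O) = Add(820, O) (Function('F')(O) = Add(O, 820) = Add(820, O))
Add(Add(Function('F')(-1695), Function('T')(56, 471)), 312616) = Add(Add(Add(820, -1695), Add(-9, 56)), 312616) = Add(Add(-875, 47), 312616) = Add(-828, 312616) = 311788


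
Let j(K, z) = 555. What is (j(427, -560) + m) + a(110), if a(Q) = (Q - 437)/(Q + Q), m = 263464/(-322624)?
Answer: 1225904071/2218040 ≈ 552.70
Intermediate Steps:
m = -32933/40328 (m = 263464*(-1/322624) = -32933/40328 ≈ -0.81663)
a(Q) = (-437 + Q)/(2*Q) (a(Q) = (-437 + Q)/((2*Q)) = (-437 + Q)*(1/(2*Q)) = (-437 + Q)/(2*Q))
(j(427, -560) + m) + a(110) = (555 - 32933/40328) + (½)*(-437 + 110)/110 = 22349107/40328 + (½)*(1/110)*(-327) = 22349107/40328 - 327/220 = 1225904071/2218040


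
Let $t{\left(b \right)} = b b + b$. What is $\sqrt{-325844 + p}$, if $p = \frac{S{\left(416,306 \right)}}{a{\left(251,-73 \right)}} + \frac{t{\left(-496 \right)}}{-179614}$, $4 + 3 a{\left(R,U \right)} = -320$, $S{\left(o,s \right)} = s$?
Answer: $\frac{i \sqrt{98449795374294}}{17382} \approx 570.83 i$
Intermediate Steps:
$a{\left(R,U \right)} = -108$ ($a{\left(R,U \right)} = - \frac{4}{3} + \frac{1}{3} \left(-320\right) = - \frac{4}{3} - \frac{320}{3} = -108$)
$t{\left(b \right)} = b + b^{2}$ ($t{\left(b \right)} = b^{2} + b = b + b^{2}$)
$p = - \frac{73009}{17382}$ ($p = \frac{306}{-108} + \frac{\left(-496\right) \left(1 - 496\right)}{-179614} = 306 \left(- \frac{1}{108}\right) + \left(-496\right) \left(-495\right) \left(- \frac{1}{179614}\right) = - \frac{17}{6} + 245520 \left(- \frac{1}{179614}\right) = - \frac{17}{6} - \frac{3960}{2897} = - \frac{73009}{17382} \approx -4.2003$)
$\sqrt{-325844 + p} = \sqrt{-325844 - \frac{73009}{17382}} = \sqrt{- \frac{5663893417}{17382}} = \frac{i \sqrt{98449795374294}}{17382}$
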